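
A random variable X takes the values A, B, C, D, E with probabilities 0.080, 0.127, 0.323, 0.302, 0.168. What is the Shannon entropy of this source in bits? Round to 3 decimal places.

2.150 bits

H = −Σ pᵢ log₂ pᵢ.
−0.080·log₂(0.080) = 0.2915
−0.127·log₂(0.127) = 0.3781
−0.323·log₂(0.323) = 0.5266
−0.302·log₂(0.302) = 0.5217
−0.168·log₂(0.168) = 0.4323
Sum ≈ 2.1502 → 2.150 bits.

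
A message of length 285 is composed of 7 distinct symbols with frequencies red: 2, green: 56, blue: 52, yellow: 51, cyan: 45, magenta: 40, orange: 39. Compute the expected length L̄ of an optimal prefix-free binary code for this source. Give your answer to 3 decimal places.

Probabilities are the counts divided by 285.
Repeatedly combine the two least-probable nodes; the expected code length is the sum of the merged weights.
merge 2/285 + 13/95 → 41/285
merge 8/57 + 41/285 → 27/95
merge 3/19 + 17/95 → 32/95
merge 52/285 + 56/285 → 36/95
merge 27/95 + 32/95 → 59/95
merge 36/95 + 59/95 → 1
L = 41/285 + 27/95 + 32/95 + 36/95 + 59/95 + 1 = 788/285 ≈ 2.765 bits/symbol.

2.765 bits/symbol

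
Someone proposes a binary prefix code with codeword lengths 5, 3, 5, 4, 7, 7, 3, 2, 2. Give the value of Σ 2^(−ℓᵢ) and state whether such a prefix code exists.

With common denominator 2^7 = 128: Σ 2^(−ℓᵢ) = 4/128 + 16/128 + 4/128 + 8/128 + 1/128 + 1/128 + 16/128 + 32/128 + 32/128 = 114/128 = 0.890625.
Kraft's inequality requires Σ ≤ 1; here Σ = 0.890625 ≤ 1, so such a prefix code exists.

0.890625; yes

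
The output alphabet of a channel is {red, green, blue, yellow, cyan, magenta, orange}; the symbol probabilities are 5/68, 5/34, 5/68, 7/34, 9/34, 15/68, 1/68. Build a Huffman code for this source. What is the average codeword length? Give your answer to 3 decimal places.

Repeatedly combine the two least-probable nodes; the expected code length is the sum of the merged weights.
merge 1/68 + 5/68 → 3/34
merge 5/68 + 3/34 → 11/68
merge 5/34 + 11/68 → 21/68
merge 7/34 + 15/68 → 29/68
merge 9/34 + 21/68 → 39/68
merge 29/68 + 39/68 → 1
L = 3/34 + 11/68 + 21/68 + 29/68 + 39/68 + 1 = 87/34 ≈ 2.559 bits/symbol.

2.559 bits/symbol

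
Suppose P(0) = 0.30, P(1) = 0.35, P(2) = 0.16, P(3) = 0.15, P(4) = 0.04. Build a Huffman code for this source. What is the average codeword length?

2.19 bits/symbol

Repeatedly combine the two least-probable nodes; the expected code length is the sum of the merged weights.
merge 1/25 + 3/20 → 19/100
merge 4/25 + 19/100 → 7/20
merge 3/10 + 7/20 → 13/20
merge 7/20 + 13/20 → 1
L = 19/100 + 7/20 + 13/20 + 1 = 219/100 = 2.19 bits/symbol.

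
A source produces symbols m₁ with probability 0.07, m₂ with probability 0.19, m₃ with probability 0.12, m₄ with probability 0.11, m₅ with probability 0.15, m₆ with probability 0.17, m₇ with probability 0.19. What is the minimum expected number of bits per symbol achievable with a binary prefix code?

Repeatedly combine the two least-probable nodes; the expected code length is the sum of the merged weights.
merge 7/100 + 11/100 → 9/50
merge 3/25 + 3/20 → 27/100
merge 17/100 + 9/50 → 7/20
merge 19/100 + 19/100 → 19/50
merge 27/100 + 7/20 → 31/50
merge 19/50 + 31/50 → 1
L = 9/50 + 27/100 + 7/20 + 19/50 + 31/50 + 1 = 14/5 = 2.8 bits/symbol.

2.8 bits/symbol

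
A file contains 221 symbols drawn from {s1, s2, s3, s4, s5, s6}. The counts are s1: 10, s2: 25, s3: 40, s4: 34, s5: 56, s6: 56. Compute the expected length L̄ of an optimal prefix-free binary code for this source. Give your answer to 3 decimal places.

2.471 bits/symbol

Probabilities are the counts divided by 221.
Repeatedly combine the two least-probable nodes; the expected code length is the sum of the merged weights.
merge 10/221 + 25/221 → 35/221
merge 2/13 + 35/221 → 69/221
merge 40/221 + 56/221 → 96/221
merge 56/221 + 69/221 → 125/221
merge 96/221 + 125/221 → 1
L = 35/221 + 69/221 + 96/221 + 125/221 + 1 = 42/17 ≈ 2.471 bits/symbol.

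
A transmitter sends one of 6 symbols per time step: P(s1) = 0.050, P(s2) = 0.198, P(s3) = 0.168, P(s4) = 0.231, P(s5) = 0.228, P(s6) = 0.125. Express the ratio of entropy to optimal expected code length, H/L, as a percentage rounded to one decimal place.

Entropy H = −Σ p log₂ p ≈ 2.4607 bits.
Huffman merges: 1/20+1/8→7/40; 21/125+7/40→343/1000; 99/500+57/250→213/500; 231/1000+343/1000→287/500; 213/500+287/500→1. L = 1259/500 ≈ 2.5180.
Efficiency = H/L = 2.4607/2.5180 = 97.7%.

97.7%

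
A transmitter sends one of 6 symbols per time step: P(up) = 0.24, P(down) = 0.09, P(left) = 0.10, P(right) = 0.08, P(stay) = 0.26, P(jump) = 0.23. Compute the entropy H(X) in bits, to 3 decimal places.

2.423 bits

H = −Σ pᵢ log₂ pᵢ.
−0.24·log₂(0.24) = 0.4941
−0.09·log₂(0.09) = 0.3127
−0.10·log₂(0.10) = 0.3322
−0.08·log₂(0.08) = 0.2915
−0.26·log₂(0.26) = 0.5053
−0.23·log₂(0.23) = 0.4877
Sum ≈ 2.4234 → 2.423 bits.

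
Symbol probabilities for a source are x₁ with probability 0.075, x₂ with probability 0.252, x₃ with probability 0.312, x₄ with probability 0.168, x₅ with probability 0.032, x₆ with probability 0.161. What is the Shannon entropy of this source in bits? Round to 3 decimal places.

H = −Σ pᵢ log₂ pᵢ.
−0.075·log₂(0.075) = 0.2803
−0.252·log₂(0.252) = 0.5011
−0.312·log₂(0.312) = 0.5243
−0.168·log₂(0.168) = 0.4323
−0.032·log₂(0.032) = 0.1589
−0.161·log₂(0.161) = 0.4242
Sum ≈ 2.3211 → 2.321 bits.

2.321 bits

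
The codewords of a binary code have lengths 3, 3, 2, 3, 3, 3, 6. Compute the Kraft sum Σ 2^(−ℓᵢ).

0.890625

With common denominator 2^6 = 64: Σ 2^(−ℓᵢ) = 8/64 + 8/64 + 16/64 + 8/64 + 8/64 + 8/64 + 1/64 = 57/64 = 0.890625.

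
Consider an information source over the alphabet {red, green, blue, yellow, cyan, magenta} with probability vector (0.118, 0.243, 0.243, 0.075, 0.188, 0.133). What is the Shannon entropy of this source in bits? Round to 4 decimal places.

2.4764 bits

H = −Σ pᵢ log₂ pᵢ.
−0.118·log₂(0.118) = 0.3638
−0.243·log₂(0.243) = 0.4960
−0.243·log₂(0.243) = 0.4960
−0.075·log₂(0.075) = 0.2803
−0.188·log₂(0.188) = 0.4533
−0.133·log₂(0.133) = 0.3871
Sum ≈ 2.4764 → 2.4764 bits.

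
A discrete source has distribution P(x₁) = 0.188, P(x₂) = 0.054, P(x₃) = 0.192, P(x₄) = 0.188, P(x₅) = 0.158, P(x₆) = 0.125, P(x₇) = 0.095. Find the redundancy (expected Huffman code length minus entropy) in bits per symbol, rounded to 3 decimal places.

Entropy H = −Σ p log₂ p ≈ 2.7093 bits.
Huffman merges: 27/500+19/200→149/1000; 1/8+149/1000→137/500; 79/500+47/250→173/500; 47/250+24/125→19/50; 137/500+173/500→31/50; 19/50+31/50→1. L = 2769/1000 ≈ 2.7690.
L − H = 2.7690 − 2.7093 = 0.060 bits.

0.060 bits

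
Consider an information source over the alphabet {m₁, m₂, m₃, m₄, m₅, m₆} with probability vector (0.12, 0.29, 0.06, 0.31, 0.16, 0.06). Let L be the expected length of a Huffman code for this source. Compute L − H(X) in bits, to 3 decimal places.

Entropy H = −Σ p log₂ p ≈ 2.3188 bits.
Huffman merges: 3/50+3/50→3/25; 3/25+3/25→6/25; 4/25+6/25→2/5; 29/100+31/100→3/5; 2/5+3/5→1. L = 59/25 ≈ 2.3600.
L − H = 2.3600 − 2.3188 = 0.041 bits.

0.041 bits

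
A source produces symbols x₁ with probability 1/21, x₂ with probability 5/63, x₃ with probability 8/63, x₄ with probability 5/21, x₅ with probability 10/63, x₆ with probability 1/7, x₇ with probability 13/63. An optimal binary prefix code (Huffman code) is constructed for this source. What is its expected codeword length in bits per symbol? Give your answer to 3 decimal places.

Repeatedly combine the two least-probable nodes; the expected code length is the sum of the merged weights.
merge 1/21 + 5/63 → 8/63
merge 8/63 + 8/63 → 16/63
merge 1/7 + 10/63 → 19/63
merge 13/63 + 5/21 → 4/9
merge 16/63 + 19/63 → 5/9
merge 4/9 + 5/9 → 1
L = 8/63 + 16/63 + 19/63 + 4/9 + 5/9 + 1 = 169/63 ≈ 2.683 bits/symbol.

2.683 bits/symbol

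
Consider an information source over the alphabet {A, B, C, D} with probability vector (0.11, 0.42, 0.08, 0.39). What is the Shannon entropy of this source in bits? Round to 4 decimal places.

1.6972 bits

H = −Σ pᵢ log₂ pᵢ.
−0.11·log₂(0.11) = 0.3503
−0.42·log₂(0.42) = 0.5256
−0.08·log₂(0.08) = 0.2915
−0.39·log₂(0.39) = 0.5298
Sum ≈ 1.6972 → 1.6972 bits.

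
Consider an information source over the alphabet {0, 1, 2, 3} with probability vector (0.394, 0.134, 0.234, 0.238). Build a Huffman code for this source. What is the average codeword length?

Repeatedly combine the two least-probable nodes; the expected code length is the sum of the merged weights.
merge 67/500 + 117/500 → 46/125
merge 119/500 + 46/125 → 303/500
merge 197/500 + 303/500 → 1
L = 46/125 + 303/500 + 1 = 987/500 = 1.974 bits/symbol.

1.974 bits/symbol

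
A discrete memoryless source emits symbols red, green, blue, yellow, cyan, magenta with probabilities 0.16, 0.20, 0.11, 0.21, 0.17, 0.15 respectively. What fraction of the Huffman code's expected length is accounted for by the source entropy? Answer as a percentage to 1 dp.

98.7%

Entropy H = −Σ p log₂ p ≈ 2.5556 bits.
Huffman merges: 11/100+3/20→13/50; 4/25+17/100→33/100; 1/5+21/100→41/100; 13/50+33/100→59/100; 41/100+59/100→1. L = 259/100 ≈ 2.5900.
Efficiency = H/L = 2.5556/2.5900 = 98.7%.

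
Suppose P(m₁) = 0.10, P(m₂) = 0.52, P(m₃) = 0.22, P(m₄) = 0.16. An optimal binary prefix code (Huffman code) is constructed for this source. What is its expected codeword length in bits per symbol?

1.74 bits/symbol

Repeatedly combine the two least-probable nodes; the expected code length is the sum of the merged weights.
merge 1/10 + 4/25 → 13/50
merge 11/50 + 13/50 → 12/25
merge 12/25 + 13/25 → 1
L = 13/50 + 12/25 + 1 = 87/50 = 1.74 bits/symbol.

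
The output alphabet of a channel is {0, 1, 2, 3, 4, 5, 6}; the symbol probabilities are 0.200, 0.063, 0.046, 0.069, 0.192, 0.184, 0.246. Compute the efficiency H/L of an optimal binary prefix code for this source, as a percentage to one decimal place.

Entropy H = −Σ p log₂ p ≈ 2.5904 bits.
Huffman merges: 23/500+63/1000→109/1000; 69/1000+109/1000→89/500; 89/500+23/125→181/500; 24/125+1/5→49/125; 123/500+181/500→76/125; 49/125+76/125→1. L = 2649/1000 ≈ 2.6490.
Efficiency = H/L = 2.5904/2.6490 = 97.8%.

97.8%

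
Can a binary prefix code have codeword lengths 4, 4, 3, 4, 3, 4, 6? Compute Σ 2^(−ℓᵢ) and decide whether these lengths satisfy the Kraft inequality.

0.515625; yes

With common denominator 2^6 = 64: Σ 2^(−ℓᵢ) = 4/64 + 4/64 + 8/64 + 4/64 + 8/64 + 4/64 + 1/64 = 33/64 = 0.515625.
Kraft's inequality requires Σ ≤ 1; here Σ = 0.515625 ≤ 1, so such a prefix code exists.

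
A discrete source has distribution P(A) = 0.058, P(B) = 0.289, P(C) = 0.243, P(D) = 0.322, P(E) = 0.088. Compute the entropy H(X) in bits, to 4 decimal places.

2.0868 bits

H = −Σ pᵢ log₂ pᵢ.
−0.058·log₂(0.058) = 0.2383
−0.289·log₂(0.289) = 0.5176
−0.243·log₂(0.243) = 0.4960
−0.322·log₂(0.322) = 0.5264
−0.088·log₂(0.088) = 0.3086
Sum ≈ 2.0868 → 2.0868 bits.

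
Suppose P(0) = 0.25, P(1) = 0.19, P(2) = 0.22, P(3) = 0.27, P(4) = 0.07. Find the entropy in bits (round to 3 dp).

H = −Σ pᵢ log₂ pᵢ.
−0.25·log₂(0.25) = 0.5000
−0.19·log₂(0.19) = 0.4552
−0.22·log₂(0.22) = 0.4806
−0.27·log₂(0.27) = 0.5100
−0.07·log₂(0.07) = 0.2686
Sum ≈ 2.2144 → 2.214 bits.

2.214 bits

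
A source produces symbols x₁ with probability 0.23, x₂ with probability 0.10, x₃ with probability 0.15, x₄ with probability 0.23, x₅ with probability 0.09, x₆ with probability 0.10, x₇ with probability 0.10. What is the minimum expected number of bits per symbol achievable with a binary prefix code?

Repeatedly combine the two least-probable nodes; the expected code length is the sum of the merged weights.
merge 9/100 + 1/10 → 19/100
merge 1/10 + 1/10 → 1/5
merge 3/20 + 19/100 → 17/50
merge 1/5 + 23/100 → 43/100
merge 23/100 + 17/50 → 57/100
merge 43/100 + 57/100 → 1
L = 19/100 + 1/5 + 17/50 + 43/100 + 57/100 + 1 = 273/100 = 2.73 bits/symbol.

2.73 bits/symbol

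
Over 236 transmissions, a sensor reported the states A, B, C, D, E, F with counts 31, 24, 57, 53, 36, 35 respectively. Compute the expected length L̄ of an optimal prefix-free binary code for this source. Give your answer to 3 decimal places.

Probabilities are the counts divided by 236.
Repeatedly combine the two least-probable nodes; the expected code length is the sum of the merged weights.
merge 6/59 + 31/236 → 55/236
merge 35/236 + 9/59 → 71/236
merge 53/236 + 55/236 → 27/59
merge 57/236 + 71/236 → 32/59
merge 27/59 + 32/59 → 1
L = 55/236 + 71/236 + 27/59 + 32/59 + 1 = 299/118 ≈ 2.534 bits/symbol.

2.534 bits/symbol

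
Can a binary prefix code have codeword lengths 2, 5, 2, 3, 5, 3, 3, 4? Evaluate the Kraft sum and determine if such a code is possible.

With common denominator 2^5 = 32: Σ 2^(−ℓᵢ) = 8/32 + 1/32 + 8/32 + 4/32 + 1/32 + 4/32 + 4/32 + 2/32 = 32/32 = 1.
Kraft's inequality requires Σ ≤ 1; here Σ = 1 ≤ 1, so such a prefix code exists.

1; yes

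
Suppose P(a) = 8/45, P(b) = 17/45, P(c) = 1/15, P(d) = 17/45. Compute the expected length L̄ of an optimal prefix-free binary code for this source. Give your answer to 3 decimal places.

1.867 bits/symbol

Repeatedly combine the two least-probable nodes; the expected code length is the sum of the merged weights.
merge 1/15 + 8/45 → 11/45
merge 11/45 + 17/45 → 28/45
merge 17/45 + 28/45 → 1
L = 11/45 + 28/45 + 1 = 28/15 ≈ 1.867 bits/symbol.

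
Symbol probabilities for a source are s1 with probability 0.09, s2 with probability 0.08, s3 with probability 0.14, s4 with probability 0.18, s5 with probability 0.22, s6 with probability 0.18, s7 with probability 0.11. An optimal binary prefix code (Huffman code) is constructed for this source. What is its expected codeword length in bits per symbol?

2.77 bits/symbol

Repeatedly combine the two least-probable nodes; the expected code length is the sum of the merged weights.
merge 2/25 + 9/100 → 17/100
merge 11/100 + 7/50 → 1/4
merge 17/100 + 9/50 → 7/20
merge 9/50 + 11/50 → 2/5
merge 1/4 + 7/20 → 3/5
merge 2/5 + 3/5 → 1
L = 17/100 + 1/4 + 7/20 + 2/5 + 3/5 + 1 = 277/100 = 2.77 bits/symbol.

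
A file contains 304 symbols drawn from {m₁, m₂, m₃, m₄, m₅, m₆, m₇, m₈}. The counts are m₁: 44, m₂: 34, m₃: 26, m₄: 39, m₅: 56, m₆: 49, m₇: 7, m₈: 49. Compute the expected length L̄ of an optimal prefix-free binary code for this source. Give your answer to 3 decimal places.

Probabilities are the counts divided by 304.
Repeatedly combine the two least-probable nodes; the expected code length is the sum of the merged weights.
merge 7/304 + 13/152 → 33/304
merge 33/304 + 17/152 → 67/304
merge 39/304 + 11/76 → 83/304
merge 49/304 + 49/304 → 49/152
merge 7/38 + 67/304 → 123/304
merge 83/304 + 49/152 → 181/304
merge 123/304 + 181/304 → 1
L = 33/304 + 67/304 + 83/304 + 49/152 + 123/304 + 181/304 + 1 = 889/304 ≈ 2.924 bits/symbol.

2.924 bits/symbol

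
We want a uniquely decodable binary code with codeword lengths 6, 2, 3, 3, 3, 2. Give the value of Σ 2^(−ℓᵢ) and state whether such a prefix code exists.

With common denominator 2^6 = 64: Σ 2^(−ℓᵢ) = 1/64 + 16/64 + 8/64 + 8/64 + 8/64 + 16/64 = 57/64 = 0.890625.
Kraft's inequality requires Σ ≤ 1; here Σ = 0.890625 ≤ 1, so such a prefix code exists.

0.890625; yes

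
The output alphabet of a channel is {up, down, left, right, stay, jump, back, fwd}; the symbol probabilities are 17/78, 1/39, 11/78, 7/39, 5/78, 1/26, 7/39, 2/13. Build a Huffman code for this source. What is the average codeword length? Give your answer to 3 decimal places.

Repeatedly combine the two least-probable nodes; the expected code length is the sum of the merged weights.
merge 1/39 + 1/26 → 5/78
merge 5/78 + 5/78 → 5/39
merge 5/39 + 11/78 → 7/26
merge 2/13 + 7/39 → 1/3
merge 7/39 + 17/78 → 31/78
merge 7/26 + 1/3 → 47/78
merge 31/78 + 47/78 → 1
L = 5/78 + 5/39 + 7/26 + 1/3 + 31/78 + 47/78 + 1 = 109/39 ≈ 2.795 bits/symbol.

2.795 bits/symbol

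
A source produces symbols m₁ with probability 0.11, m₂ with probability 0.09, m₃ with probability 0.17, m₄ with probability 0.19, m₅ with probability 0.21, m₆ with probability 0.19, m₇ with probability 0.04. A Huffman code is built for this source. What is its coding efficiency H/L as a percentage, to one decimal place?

Entropy H = −Σ p log₂ p ≈ 2.6666 bits.
Huffman merges: 1/25+9/100→13/100; 11/100+13/100→6/25; 17/100+19/100→9/25; 19/100+21/100→2/5; 6/25+9/25→3/5; 2/5+3/5→1. L = 273/100 ≈ 2.7300.
Efficiency = H/L = 2.6666/2.7300 = 97.7%.

97.7%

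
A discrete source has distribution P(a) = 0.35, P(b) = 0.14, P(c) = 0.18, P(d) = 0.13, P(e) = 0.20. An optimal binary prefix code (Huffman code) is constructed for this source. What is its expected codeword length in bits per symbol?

Repeatedly combine the two least-probable nodes; the expected code length is the sum of the merged weights.
merge 13/100 + 7/50 → 27/100
merge 9/50 + 1/5 → 19/50
merge 27/100 + 7/20 → 31/50
merge 19/50 + 31/50 → 1
L = 27/100 + 19/50 + 31/50 + 1 = 227/100 = 2.27 bits/symbol.

2.27 bits/symbol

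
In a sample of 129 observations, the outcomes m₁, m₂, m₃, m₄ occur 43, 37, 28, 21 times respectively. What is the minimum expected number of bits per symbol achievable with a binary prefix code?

2 bits/symbol

Probabilities are the counts divided by 129.
Repeatedly combine the two least-probable nodes; the expected code length is the sum of the merged weights.
merge 7/43 + 28/129 → 49/129
merge 37/129 + 1/3 → 80/129
merge 49/129 + 80/129 → 1
L = 49/129 + 80/129 + 1 = 2 bits/symbol.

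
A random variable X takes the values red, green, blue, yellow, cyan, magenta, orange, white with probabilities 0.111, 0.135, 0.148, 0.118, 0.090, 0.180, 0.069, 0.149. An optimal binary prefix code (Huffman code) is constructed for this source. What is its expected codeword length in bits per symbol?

2.979 bits/symbol

Repeatedly combine the two least-probable nodes; the expected code length is the sum of the merged weights.
merge 69/1000 + 9/100 → 159/1000
merge 111/1000 + 59/500 → 229/1000
merge 27/200 + 37/250 → 283/1000
merge 149/1000 + 159/1000 → 77/250
merge 9/50 + 229/1000 → 409/1000
merge 283/1000 + 77/250 → 591/1000
merge 409/1000 + 591/1000 → 1
L = 159/1000 + 229/1000 + 283/1000 + 77/250 + 409/1000 + 591/1000 + 1 = 2979/1000 = 2.979 bits/symbol.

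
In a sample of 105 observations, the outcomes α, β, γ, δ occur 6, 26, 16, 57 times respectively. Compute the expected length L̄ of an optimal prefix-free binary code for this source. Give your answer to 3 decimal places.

Probabilities are the counts divided by 105.
Repeatedly combine the two least-probable nodes; the expected code length is the sum of the merged weights.
merge 2/35 + 16/105 → 22/105
merge 22/105 + 26/105 → 16/35
merge 16/35 + 19/35 → 1
L = 22/105 + 16/35 + 1 = 5/3 ≈ 1.667 bits/symbol.

1.667 bits/symbol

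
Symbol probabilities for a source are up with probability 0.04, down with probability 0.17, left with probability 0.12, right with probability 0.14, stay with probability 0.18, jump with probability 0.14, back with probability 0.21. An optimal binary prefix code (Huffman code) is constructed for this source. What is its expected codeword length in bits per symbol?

Repeatedly combine the two least-probable nodes; the expected code length is the sum of the merged weights.
merge 1/25 + 3/25 → 4/25
merge 7/50 + 7/50 → 7/25
merge 4/25 + 17/100 → 33/100
merge 9/50 + 21/100 → 39/100
merge 7/25 + 33/100 → 61/100
merge 39/100 + 61/100 → 1
L = 4/25 + 7/25 + 33/100 + 39/100 + 61/100 + 1 = 277/100 = 2.77 bits/symbol.

2.77 bits/symbol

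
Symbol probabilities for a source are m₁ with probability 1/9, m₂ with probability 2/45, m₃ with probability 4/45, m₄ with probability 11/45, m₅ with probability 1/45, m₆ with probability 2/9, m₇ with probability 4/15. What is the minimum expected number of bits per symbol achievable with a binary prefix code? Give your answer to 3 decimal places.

Repeatedly combine the two least-probable nodes; the expected code length is the sum of the merged weights.
merge 1/45 + 2/45 → 1/15
merge 1/15 + 4/45 → 7/45
merge 1/9 + 7/45 → 4/15
merge 2/9 + 11/45 → 7/15
merge 4/15 + 4/15 → 8/15
merge 7/15 + 8/15 → 1
L = 1/15 + 7/45 + 4/15 + 7/15 + 8/15 + 1 = 112/45 ≈ 2.489 bits/symbol.

2.489 bits/symbol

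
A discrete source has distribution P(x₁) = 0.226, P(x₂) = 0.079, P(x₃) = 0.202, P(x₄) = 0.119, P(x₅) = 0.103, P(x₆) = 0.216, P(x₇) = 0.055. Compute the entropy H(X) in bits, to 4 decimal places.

2.6512 bits

H = −Σ pᵢ log₂ pᵢ.
−0.226·log₂(0.226) = 0.4849
−0.079·log₂(0.079) = 0.2893
−0.202·log₂(0.202) = 0.4661
−0.119·log₂(0.119) = 0.3654
−0.103·log₂(0.103) = 0.3378
−0.216·log₂(0.216) = 0.4776
−0.055·log₂(0.055) = 0.2301
Sum ≈ 2.6512 → 2.6512 bits.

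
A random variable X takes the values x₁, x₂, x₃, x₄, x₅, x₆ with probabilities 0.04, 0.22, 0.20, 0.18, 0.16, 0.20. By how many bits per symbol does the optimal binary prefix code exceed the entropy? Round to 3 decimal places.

Entropy H = −Σ p log₂ p ≈ 2.4634 bits.
Huffman merges: 1/25+4/25→1/5; 9/50+1/5→19/50; 1/5+1/5→2/5; 11/50+19/50→3/5; 2/5+3/5→1. L = 129/50 ≈ 2.5800.
L − H = 2.5800 − 2.4634 = 0.117 bits.

0.117 bits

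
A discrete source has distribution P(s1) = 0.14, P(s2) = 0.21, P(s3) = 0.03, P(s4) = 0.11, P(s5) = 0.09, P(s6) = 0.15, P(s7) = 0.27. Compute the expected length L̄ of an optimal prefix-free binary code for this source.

2.64 bits/symbol

Repeatedly combine the two least-probable nodes; the expected code length is the sum of the merged weights.
merge 3/100 + 9/100 → 3/25
merge 11/100 + 3/25 → 23/100
merge 7/50 + 3/20 → 29/100
merge 21/100 + 23/100 → 11/25
merge 27/100 + 29/100 → 14/25
merge 11/25 + 14/25 → 1
L = 3/25 + 23/100 + 29/100 + 11/25 + 14/25 + 1 = 66/25 = 2.64 bits/symbol.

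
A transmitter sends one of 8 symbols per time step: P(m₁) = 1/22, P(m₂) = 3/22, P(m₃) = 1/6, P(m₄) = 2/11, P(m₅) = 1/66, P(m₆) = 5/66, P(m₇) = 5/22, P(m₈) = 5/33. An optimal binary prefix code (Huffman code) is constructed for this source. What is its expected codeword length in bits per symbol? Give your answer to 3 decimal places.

Repeatedly combine the two least-probable nodes; the expected code length is the sum of the merged weights.
merge 1/66 + 1/22 → 2/33
merge 2/33 + 5/66 → 3/22
merge 3/22 + 3/22 → 3/11
merge 5/33 + 1/6 → 7/22
merge 2/11 + 5/22 → 9/22
merge 3/11 + 7/22 → 13/22
merge 9/22 + 13/22 → 1
L = 2/33 + 3/22 + 3/11 + 7/22 + 9/22 + 13/22 + 1 = 92/33 ≈ 2.788 bits/symbol.

2.788 bits/symbol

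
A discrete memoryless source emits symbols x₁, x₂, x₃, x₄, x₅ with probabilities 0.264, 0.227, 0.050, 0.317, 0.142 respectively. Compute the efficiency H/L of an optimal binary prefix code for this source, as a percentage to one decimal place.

97.4%

Entropy H = −Σ p log₂ p ≈ 2.1342 bits.
Huffman merges: 1/20+71/500→24/125; 24/125+227/1000→419/1000; 33/125+317/1000→581/1000; 419/1000+581/1000→1. L = 274/125 ≈ 2.1920.
Efficiency = H/L = 2.1342/2.1920 = 97.4%.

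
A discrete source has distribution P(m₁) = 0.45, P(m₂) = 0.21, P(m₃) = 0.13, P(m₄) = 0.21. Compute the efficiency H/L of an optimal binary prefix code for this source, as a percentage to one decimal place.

97.7%

Entropy H = −Σ p log₂ p ≈ 1.8467 bits.
Huffman merges: 13/100+21/100→17/50; 21/100+17/50→11/20; 9/20+11/20→1. L = 189/100 ≈ 1.8900.
Efficiency = H/L = 1.8467/1.8900 = 97.7%.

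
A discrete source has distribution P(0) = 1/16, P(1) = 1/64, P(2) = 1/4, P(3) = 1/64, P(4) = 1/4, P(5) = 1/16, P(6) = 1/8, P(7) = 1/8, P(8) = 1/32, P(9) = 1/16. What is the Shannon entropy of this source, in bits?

2.84375 bits

Each probability is a power of 1/2, so log₂(1/p) is an integer.
H = Σ p·log₂(1/p) = 1/16·4 + 1/64·6 + 1/4·2 + 1/64·6 + 1/4·2 + 1/16·4 + 1/8·3 + 1/8·3 + 1/32·5 + 1/16·4 = 2.84375 bits.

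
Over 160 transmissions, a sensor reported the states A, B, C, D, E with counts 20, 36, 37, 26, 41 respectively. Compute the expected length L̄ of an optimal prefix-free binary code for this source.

Probabilities are the counts divided by 160.
Repeatedly combine the two least-probable nodes; the expected code length is the sum of the merged weights.
merge 1/8 + 13/80 → 23/80
merge 9/40 + 37/160 → 73/160
merge 41/160 + 23/80 → 87/160
merge 73/160 + 87/160 → 1
L = 23/80 + 73/160 + 87/160 + 1 = 183/80 = 2.2875 bits/symbol.

2.2875 bits/symbol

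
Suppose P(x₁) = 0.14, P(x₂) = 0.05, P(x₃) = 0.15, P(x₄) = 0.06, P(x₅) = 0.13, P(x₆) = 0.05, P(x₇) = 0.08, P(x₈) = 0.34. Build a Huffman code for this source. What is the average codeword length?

Repeatedly combine the two least-probable nodes; the expected code length is the sum of the merged weights.
merge 1/20 + 1/20 → 1/10
merge 3/50 + 2/25 → 7/50
merge 1/10 + 13/100 → 23/100
merge 7/50 + 7/50 → 7/25
merge 3/20 + 23/100 → 19/50
merge 7/25 + 17/50 → 31/50
merge 19/50 + 31/50 → 1
L = 1/10 + 7/50 + 23/100 + 7/25 + 19/50 + 31/50 + 1 = 11/4 = 2.75 bits/symbol.

2.75 bits/symbol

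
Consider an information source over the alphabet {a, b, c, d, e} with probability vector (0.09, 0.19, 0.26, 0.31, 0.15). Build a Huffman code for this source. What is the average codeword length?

Repeatedly combine the two least-probable nodes; the expected code length is the sum of the merged weights.
merge 9/100 + 3/20 → 6/25
merge 19/100 + 6/25 → 43/100
merge 13/50 + 31/100 → 57/100
merge 43/100 + 57/100 → 1
L = 6/25 + 43/100 + 57/100 + 1 = 56/25 = 2.24 bits/symbol.

2.24 bits/symbol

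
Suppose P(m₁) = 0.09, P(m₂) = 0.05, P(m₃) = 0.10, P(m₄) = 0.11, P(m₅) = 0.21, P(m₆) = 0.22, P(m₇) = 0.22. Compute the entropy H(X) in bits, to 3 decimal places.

2.645 bits

H = −Σ pᵢ log₂ pᵢ.
−0.09·log₂(0.09) = 0.3127
−0.05·log₂(0.05) = 0.2161
−0.10·log₂(0.10) = 0.3322
−0.11·log₂(0.11) = 0.3503
−0.21·log₂(0.21) = 0.4728
−0.22·log₂(0.22) = 0.4806
−0.22·log₂(0.22) = 0.4806
Sum ≈ 2.6452 → 2.645 bits.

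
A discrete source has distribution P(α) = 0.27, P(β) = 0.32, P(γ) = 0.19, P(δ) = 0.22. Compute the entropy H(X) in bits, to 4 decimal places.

1.9719 bits

H = −Σ pᵢ log₂ pᵢ.
−0.27·log₂(0.27) = 0.5100
−0.32·log₂(0.32) = 0.5260
−0.19·log₂(0.19) = 0.4552
−0.22·log₂(0.22) = 0.4806
Sum ≈ 1.9719 → 1.9719 bits.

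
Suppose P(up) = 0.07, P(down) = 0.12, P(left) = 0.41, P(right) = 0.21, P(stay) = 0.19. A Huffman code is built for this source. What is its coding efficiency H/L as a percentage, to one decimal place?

Entropy H = −Σ p log₂ p ≈ 2.0911 bits.
Huffman merges: 7/100+3/25→19/100; 19/100+19/100→19/50; 21/100+19/50→59/100; 41/100+59/100→1. L = 54/25 ≈ 2.1600.
Efficiency = H/L = 2.0911/2.1600 = 96.8%.

96.8%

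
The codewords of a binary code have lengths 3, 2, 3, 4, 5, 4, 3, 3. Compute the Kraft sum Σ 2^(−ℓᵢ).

0.90625

With common denominator 2^5 = 32: Σ 2^(−ℓᵢ) = 4/32 + 8/32 + 4/32 + 2/32 + 1/32 + 2/32 + 4/32 + 4/32 = 29/32 = 0.90625.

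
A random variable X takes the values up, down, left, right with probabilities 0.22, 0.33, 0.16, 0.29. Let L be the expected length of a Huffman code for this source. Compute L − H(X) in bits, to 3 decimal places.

Entropy H = −Σ p log₂ p ≈ 1.9493 bits.
Huffman merges: 4/25+11/50→19/50; 29/100+33/100→31/50; 19/50+31/50→1. L = 2 ≈ 2.0000.
L − H = 2.0000 − 1.9493 = 0.051 bits.

0.051 bits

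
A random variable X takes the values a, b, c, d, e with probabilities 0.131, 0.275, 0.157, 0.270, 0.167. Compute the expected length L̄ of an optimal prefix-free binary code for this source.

Repeatedly combine the two least-probable nodes; the expected code length is the sum of the merged weights.
merge 131/1000 + 157/1000 → 36/125
merge 167/1000 + 27/100 → 437/1000
merge 11/40 + 36/125 → 563/1000
merge 437/1000 + 563/1000 → 1
L = 36/125 + 437/1000 + 563/1000 + 1 = 286/125 = 2.288 bits/symbol.

2.288 bits/symbol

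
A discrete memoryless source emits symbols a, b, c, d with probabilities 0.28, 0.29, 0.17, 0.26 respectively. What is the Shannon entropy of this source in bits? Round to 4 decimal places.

1.9720 bits

H = −Σ pᵢ log₂ pᵢ.
−0.28·log₂(0.28) = 0.5142
−0.29·log₂(0.29) = 0.5179
−0.17·log₂(0.17) = 0.4346
−0.26·log₂(0.26) = 0.5053
Sum ≈ 1.9720 → 1.9720 bits.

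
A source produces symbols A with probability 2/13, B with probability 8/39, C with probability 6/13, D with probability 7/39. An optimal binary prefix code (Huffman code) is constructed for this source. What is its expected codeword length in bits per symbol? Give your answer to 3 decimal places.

Repeatedly combine the two least-probable nodes; the expected code length is the sum of the merged weights.
merge 2/13 + 7/39 → 1/3
merge 8/39 + 1/3 → 7/13
merge 6/13 + 7/13 → 1
L = 1/3 + 7/13 + 1 = 73/39 ≈ 1.872 bits/symbol.

1.872 bits/symbol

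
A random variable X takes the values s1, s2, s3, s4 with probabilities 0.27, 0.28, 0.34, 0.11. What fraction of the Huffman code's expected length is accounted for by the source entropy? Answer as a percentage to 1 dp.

95.2%

Entropy H = −Σ p log₂ p ≈ 1.9037 bits.
Huffman merges: 11/100+27/100→19/50; 7/25+17/50→31/50; 19/50+31/50→1. L = 2 ≈ 2.0000.
Efficiency = H/L = 1.9037/2.0000 = 95.2%.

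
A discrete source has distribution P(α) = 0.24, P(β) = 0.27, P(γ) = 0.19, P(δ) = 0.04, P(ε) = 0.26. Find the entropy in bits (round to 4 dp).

H = −Σ pᵢ log₂ pᵢ.
−0.24·log₂(0.24) = 0.4941
−0.27·log₂(0.27) = 0.5100
−0.19·log₂(0.19) = 0.4552
−0.04·log₂(0.04) = 0.1858
−0.26·log₂(0.26) = 0.5053
Sum ≈ 2.1504 → 2.1504 bits.

2.1504 bits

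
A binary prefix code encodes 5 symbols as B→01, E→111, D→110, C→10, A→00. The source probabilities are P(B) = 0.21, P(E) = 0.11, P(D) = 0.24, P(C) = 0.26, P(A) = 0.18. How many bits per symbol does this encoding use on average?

2.35 bits/symbol

L̄ = Σ pᵢ·ℓᵢ = 0.21·2 + 0.11·3 + 0.24·3 + 0.26·2 + 0.18·2 = 2.35 bits/symbol.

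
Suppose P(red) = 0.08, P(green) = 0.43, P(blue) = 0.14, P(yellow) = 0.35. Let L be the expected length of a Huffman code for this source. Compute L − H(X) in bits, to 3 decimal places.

Entropy H = −Σ p log₂ p ≈ 1.7423 bits.
Huffman merges: 2/25+7/50→11/50; 11/50+7/20→57/100; 43/100+57/100→1. L = 179/100 ≈ 1.7900.
L − H = 1.7900 − 1.7423 = 0.048 bits.

0.048 bits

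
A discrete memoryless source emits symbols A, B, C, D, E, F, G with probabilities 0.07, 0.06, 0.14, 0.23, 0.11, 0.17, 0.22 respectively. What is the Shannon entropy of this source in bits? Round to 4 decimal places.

H = −Σ pᵢ log₂ pᵢ.
−0.07·log₂(0.07) = 0.2686
−0.06·log₂(0.06) = 0.2435
−0.14·log₂(0.14) = 0.3971
−0.23·log₂(0.23) = 0.4877
−0.11·log₂(0.11) = 0.3503
−0.17·log₂(0.17) = 0.4346
−0.22·log₂(0.22) = 0.4806
Sum ≈ 2.6623 → 2.6623 bits.

2.6623 bits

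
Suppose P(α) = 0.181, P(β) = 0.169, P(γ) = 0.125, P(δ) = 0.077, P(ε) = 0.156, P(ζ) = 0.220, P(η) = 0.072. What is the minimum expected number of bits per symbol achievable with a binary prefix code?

Repeatedly combine the two least-probable nodes; the expected code length is the sum of the merged weights.
merge 9/125 + 77/1000 → 149/1000
merge 1/8 + 149/1000 → 137/500
merge 39/250 + 169/1000 → 13/40
merge 181/1000 + 11/50 → 401/1000
merge 137/500 + 13/40 → 599/1000
merge 401/1000 + 599/1000 → 1
L = 149/1000 + 137/500 + 13/40 + 401/1000 + 599/1000 + 1 = 687/250 = 2.748 bits/symbol.

2.748 bits/symbol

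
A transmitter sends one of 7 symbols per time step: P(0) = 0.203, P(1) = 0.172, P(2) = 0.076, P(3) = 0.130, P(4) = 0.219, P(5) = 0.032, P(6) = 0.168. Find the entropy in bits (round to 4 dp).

2.6401 bits

H = −Σ pᵢ log₂ pᵢ.
−0.203·log₂(0.203) = 0.4670
−0.172·log₂(0.172) = 0.4368
−0.076·log₂(0.076) = 0.2826
−0.130·log₂(0.130) = 0.3826
−0.219·log₂(0.219) = 0.4798
−0.032·log₂(0.032) = 0.1589
−0.168·log₂(0.168) = 0.4323
Sum ≈ 2.6401 → 2.6401 bits.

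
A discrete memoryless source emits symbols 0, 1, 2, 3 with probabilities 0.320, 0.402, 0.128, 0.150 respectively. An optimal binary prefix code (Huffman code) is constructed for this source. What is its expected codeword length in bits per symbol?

1.876 bits/symbol

Repeatedly combine the two least-probable nodes; the expected code length is the sum of the merged weights.
merge 16/125 + 3/20 → 139/500
merge 139/500 + 8/25 → 299/500
merge 201/500 + 299/500 → 1
L = 139/500 + 299/500 + 1 = 469/250 = 1.876 bits/symbol.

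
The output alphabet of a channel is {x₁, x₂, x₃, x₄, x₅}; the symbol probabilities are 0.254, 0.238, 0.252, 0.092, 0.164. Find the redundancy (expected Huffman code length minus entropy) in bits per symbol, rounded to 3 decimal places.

0.015 bits

Entropy H = −Σ p log₂ p ≈ 2.2406 bits.
Huffman merges: 23/250+41/250→32/125; 119/500+63/250→49/100; 127/500+32/125→51/100; 49/100+51/100→1. L = 282/125 ≈ 2.2560.
L − H = 2.2560 − 2.2406 = 0.015 bits.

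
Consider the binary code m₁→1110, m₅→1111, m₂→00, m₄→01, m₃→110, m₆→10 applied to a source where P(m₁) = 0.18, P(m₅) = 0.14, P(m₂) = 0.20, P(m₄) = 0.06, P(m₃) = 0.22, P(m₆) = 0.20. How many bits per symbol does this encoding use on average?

L̄ = Σ pᵢ·ℓᵢ = 0.18·4 + 0.14·4 + 0.20·2 + 0.06·2 + 0.22·3 + 0.20·2 = 2.86 bits/symbol.

2.86 bits/symbol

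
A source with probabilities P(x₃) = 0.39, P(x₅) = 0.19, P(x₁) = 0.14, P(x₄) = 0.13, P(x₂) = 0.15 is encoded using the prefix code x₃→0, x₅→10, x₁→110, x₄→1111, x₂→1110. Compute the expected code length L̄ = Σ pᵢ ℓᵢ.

2.31 bits/symbol

L̄ = Σ pᵢ·ℓᵢ = 0.39·1 + 0.19·2 + 0.14·3 + 0.13·4 + 0.15·4 = 2.31 bits/symbol.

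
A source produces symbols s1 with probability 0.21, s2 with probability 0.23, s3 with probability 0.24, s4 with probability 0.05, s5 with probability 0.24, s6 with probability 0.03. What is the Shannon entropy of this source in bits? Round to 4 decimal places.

H = −Σ pᵢ log₂ pᵢ.
−0.21·log₂(0.21) = 0.4728
−0.23·log₂(0.23) = 0.4877
−0.24·log₂(0.24) = 0.4941
−0.05·log₂(0.05) = 0.2161
−0.24·log₂(0.24) = 0.4941
−0.03·log₂(0.03) = 0.1518
Sum ≈ 2.3166 → 2.3166 bits.

2.3166 bits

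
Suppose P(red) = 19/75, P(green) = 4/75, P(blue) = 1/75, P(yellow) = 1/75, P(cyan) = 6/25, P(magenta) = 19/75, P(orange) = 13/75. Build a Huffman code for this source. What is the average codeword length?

2.36 bits/symbol

Repeatedly combine the two least-probable nodes; the expected code length is the sum of the merged weights.
merge 1/75 + 1/75 → 2/75
merge 2/75 + 4/75 → 2/25
merge 2/25 + 13/75 → 19/75
merge 6/25 + 19/75 → 37/75
merge 19/75 + 19/75 → 38/75
merge 37/75 + 38/75 → 1
L = 2/75 + 2/25 + 19/75 + 37/75 + 38/75 + 1 = 59/25 = 2.36 bits/symbol.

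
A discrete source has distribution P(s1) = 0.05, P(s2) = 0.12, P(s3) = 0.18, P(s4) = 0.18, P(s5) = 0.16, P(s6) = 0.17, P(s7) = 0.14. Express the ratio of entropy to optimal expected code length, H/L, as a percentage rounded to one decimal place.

97.1%

Entropy H = −Σ p log₂ p ≈ 2.7285 bits.
Huffman merges: 1/20+3/25→17/100; 7/50+4/25→3/10; 17/100+17/100→17/50; 9/50+9/50→9/25; 3/10+17/50→16/25; 9/25+16/25→1. L = 281/100 ≈ 2.8100.
Efficiency = H/L = 2.7285/2.8100 = 97.1%.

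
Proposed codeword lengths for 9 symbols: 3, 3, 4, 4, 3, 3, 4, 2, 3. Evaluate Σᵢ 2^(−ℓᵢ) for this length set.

With common denominator 2^4 = 16: Σ 2^(−ℓᵢ) = 2/16 + 2/16 + 1/16 + 1/16 + 2/16 + 2/16 + 1/16 + 4/16 + 2/16 = 17/16 = 1.0625.

1.0625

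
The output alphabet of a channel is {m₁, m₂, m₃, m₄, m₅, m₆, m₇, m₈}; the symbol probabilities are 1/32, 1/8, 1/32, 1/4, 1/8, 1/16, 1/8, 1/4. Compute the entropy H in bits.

2.6875 bits

Each probability is a power of 1/2, so log₂(1/p) is an integer.
H = Σ p·log₂(1/p) = 1/32·5 + 1/8·3 + 1/32·5 + 1/4·2 + 1/8·3 + 1/16·4 + 1/8·3 + 1/4·2 = 2.6875 bits.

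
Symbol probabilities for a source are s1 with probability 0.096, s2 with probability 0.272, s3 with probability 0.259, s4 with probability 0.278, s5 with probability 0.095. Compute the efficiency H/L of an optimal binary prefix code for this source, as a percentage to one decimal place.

99.3%

Entropy H = −Σ p log₂ p ≈ 2.1763 bits.
Huffman merges: 19/200+12/125→191/1000; 191/1000+259/1000→9/20; 34/125+139/500→11/20; 9/20+11/20→1. L = 2191/1000 ≈ 2.1910.
Efficiency = H/L = 2.1763/2.1910 = 99.3%.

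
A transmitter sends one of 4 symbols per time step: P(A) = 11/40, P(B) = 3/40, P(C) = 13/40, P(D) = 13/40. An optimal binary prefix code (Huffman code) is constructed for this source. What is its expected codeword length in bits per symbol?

Repeatedly combine the two least-probable nodes; the expected code length is the sum of the merged weights.
merge 3/40 + 11/40 → 7/20
merge 13/40 + 13/40 → 13/20
merge 7/20 + 13/20 → 1
L = 7/20 + 13/20 + 1 = 2 bits/symbol.

2 bits/symbol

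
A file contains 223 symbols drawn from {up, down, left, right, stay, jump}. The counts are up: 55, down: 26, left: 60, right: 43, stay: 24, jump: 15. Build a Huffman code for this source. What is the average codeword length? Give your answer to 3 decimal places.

Probabilities are the counts divided by 223.
Repeatedly combine the two least-probable nodes; the expected code length is the sum of the merged weights.
merge 15/223 + 24/223 → 39/223
merge 26/223 + 39/223 → 65/223
merge 43/223 + 55/223 → 98/223
merge 60/223 + 65/223 → 125/223
merge 98/223 + 125/223 → 1
L = 39/223 + 65/223 + 98/223 + 125/223 + 1 = 550/223 ≈ 2.466 bits/symbol.

2.466 bits/symbol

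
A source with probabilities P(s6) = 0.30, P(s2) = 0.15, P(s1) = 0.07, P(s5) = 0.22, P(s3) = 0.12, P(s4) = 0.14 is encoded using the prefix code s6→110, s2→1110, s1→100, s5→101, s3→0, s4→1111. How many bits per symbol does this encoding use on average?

L̄ = Σ pᵢ·ℓᵢ = 0.30·3 + 0.15·4 + 0.07·3 + 0.22·3 + 0.12·1 + 0.14·4 = 3.05 bits/symbol.

3.05 bits/symbol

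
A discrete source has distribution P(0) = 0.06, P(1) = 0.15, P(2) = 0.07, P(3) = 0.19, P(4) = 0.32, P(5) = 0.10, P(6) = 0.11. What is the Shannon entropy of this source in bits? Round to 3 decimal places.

2.586 bits

H = −Σ pᵢ log₂ pᵢ.
−0.06·log₂(0.06) = 0.2435
−0.15·log₂(0.15) = 0.4105
−0.07·log₂(0.07) = 0.2686
−0.19·log₂(0.19) = 0.4552
−0.32·log₂(0.32) = 0.5260
−0.10·log₂(0.10) = 0.3322
−0.11·log₂(0.11) = 0.3503
Sum ≈ 2.5864 → 2.586 bits.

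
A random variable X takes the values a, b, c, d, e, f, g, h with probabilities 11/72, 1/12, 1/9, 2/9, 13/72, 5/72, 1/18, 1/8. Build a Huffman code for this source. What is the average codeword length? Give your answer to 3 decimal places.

2.903 bits/symbol

Repeatedly combine the two least-probable nodes; the expected code length is the sum of the merged weights.
merge 1/18 + 5/72 → 1/8
merge 1/12 + 1/9 → 7/36
merge 1/8 + 1/8 → 1/4
merge 11/72 + 13/72 → 1/3
merge 7/36 + 2/9 → 5/12
merge 1/4 + 1/3 → 7/12
merge 5/12 + 7/12 → 1
L = 1/8 + 7/36 + 1/4 + 1/3 + 5/12 + 7/12 + 1 = 209/72 ≈ 2.903 bits/symbol.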